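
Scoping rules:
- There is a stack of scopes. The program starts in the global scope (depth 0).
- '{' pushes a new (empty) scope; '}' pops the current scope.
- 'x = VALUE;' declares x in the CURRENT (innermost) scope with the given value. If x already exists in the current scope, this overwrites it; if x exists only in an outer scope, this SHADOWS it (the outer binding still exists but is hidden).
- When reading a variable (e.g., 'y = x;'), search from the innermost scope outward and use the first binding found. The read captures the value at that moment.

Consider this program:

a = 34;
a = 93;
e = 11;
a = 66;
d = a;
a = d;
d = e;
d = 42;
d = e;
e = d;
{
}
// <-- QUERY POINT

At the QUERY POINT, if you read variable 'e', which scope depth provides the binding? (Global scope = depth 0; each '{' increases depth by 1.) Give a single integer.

Answer: 0

Derivation:
Step 1: declare a=34 at depth 0
Step 2: declare a=93 at depth 0
Step 3: declare e=11 at depth 0
Step 4: declare a=66 at depth 0
Step 5: declare d=(read a)=66 at depth 0
Step 6: declare a=(read d)=66 at depth 0
Step 7: declare d=(read e)=11 at depth 0
Step 8: declare d=42 at depth 0
Step 9: declare d=(read e)=11 at depth 0
Step 10: declare e=(read d)=11 at depth 0
Step 11: enter scope (depth=1)
Step 12: exit scope (depth=0)
Visible at query point: a=66 d=11 e=11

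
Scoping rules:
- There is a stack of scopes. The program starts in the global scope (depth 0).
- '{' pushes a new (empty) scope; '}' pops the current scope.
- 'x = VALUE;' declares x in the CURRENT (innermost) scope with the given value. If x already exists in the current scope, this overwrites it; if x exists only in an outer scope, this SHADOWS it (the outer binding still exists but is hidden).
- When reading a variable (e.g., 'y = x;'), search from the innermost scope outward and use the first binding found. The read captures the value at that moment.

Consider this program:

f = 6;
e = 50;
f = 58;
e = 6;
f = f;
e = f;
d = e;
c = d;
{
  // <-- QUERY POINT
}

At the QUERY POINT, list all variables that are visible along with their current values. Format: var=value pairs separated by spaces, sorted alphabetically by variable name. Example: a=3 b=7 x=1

Step 1: declare f=6 at depth 0
Step 2: declare e=50 at depth 0
Step 3: declare f=58 at depth 0
Step 4: declare e=6 at depth 0
Step 5: declare f=(read f)=58 at depth 0
Step 6: declare e=(read f)=58 at depth 0
Step 7: declare d=(read e)=58 at depth 0
Step 8: declare c=(read d)=58 at depth 0
Step 9: enter scope (depth=1)
Visible at query point: c=58 d=58 e=58 f=58

Answer: c=58 d=58 e=58 f=58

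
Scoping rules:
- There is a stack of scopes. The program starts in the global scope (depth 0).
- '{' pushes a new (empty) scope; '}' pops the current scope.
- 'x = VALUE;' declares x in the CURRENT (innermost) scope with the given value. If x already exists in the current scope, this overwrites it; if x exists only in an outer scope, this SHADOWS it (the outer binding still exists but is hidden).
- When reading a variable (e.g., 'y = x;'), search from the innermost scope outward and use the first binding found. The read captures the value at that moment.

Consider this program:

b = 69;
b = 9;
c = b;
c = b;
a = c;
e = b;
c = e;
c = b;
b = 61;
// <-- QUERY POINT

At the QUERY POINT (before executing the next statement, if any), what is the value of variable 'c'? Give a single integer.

Step 1: declare b=69 at depth 0
Step 2: declare b=9 at depth 0
Step 3: declare c=(read b)=9 at depth 0
Step 4: declare c=(read b)=9 at depth 0
Step 5: declare a=(read c)=9 at depth 0
Step 6: declare e=(read b)=9 at depth 0
Step 7: declare c=(read e)=9 at depth 0
Step 8: declare c=(read b)=9 at depth 0
Step 9: declare b=61 at depth 0
Visible at query point: a=9 b=61 c=9 e=9

Answer: 9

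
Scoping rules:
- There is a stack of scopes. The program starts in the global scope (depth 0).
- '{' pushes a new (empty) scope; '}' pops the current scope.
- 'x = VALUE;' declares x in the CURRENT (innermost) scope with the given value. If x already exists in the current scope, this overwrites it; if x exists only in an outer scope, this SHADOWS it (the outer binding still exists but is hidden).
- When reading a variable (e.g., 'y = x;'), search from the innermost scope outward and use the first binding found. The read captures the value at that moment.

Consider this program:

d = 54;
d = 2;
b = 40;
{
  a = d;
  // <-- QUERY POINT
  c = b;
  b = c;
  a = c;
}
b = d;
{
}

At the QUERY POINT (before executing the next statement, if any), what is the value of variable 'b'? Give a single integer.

Step 1: declare d=54 at depth 0
Step 2: declare d=2 at depth 0
Step 3: declare b=40 at depth 0
Step 4: enter scope (depth=1)
Step 5: declare a=(read d)=2 at depth 1
Visible at query point: a=2 b=40 d=2

Answer: 40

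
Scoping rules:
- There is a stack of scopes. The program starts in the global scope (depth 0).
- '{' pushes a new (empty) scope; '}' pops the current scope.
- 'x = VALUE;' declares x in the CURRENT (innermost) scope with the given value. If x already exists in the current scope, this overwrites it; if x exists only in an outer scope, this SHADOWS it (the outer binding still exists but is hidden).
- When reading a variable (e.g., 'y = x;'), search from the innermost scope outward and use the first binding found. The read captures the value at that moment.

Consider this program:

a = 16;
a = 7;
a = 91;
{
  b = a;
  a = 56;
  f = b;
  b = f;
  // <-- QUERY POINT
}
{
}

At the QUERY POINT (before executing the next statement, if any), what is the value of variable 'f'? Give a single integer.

Answer: 91

Derivation:
Step 1: declare a=16 at depth 0
Step 2: declare a=7 at depth 0
Step 3: declare a=91 at depth 0
Step 4: enter scope (depth=1)
Step 5: declare b=(read a)=91 at depth 1
Step 6: declare a=56 at depth 1
Step 7: declare f=(read b)=91 at depth 1
Step 8: declare b=(read f)=91 at depth 1
Visible at query point: a=56 b=91 f=91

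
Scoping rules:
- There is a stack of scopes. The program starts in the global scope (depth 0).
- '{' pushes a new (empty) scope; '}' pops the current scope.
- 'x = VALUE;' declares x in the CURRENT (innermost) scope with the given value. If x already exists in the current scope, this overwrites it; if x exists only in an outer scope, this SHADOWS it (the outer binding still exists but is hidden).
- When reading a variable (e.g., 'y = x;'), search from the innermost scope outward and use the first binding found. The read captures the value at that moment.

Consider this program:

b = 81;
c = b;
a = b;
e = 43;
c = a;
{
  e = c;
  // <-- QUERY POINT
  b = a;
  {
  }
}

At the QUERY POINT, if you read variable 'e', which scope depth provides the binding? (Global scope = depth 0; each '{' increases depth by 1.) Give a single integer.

Step 1: declare b=81 at depth 0
Step 2: declare c=(read b)=81 at depth 0
Step 3: declare a=(read b)=81 at depth 0
Step 4: declare e=43 at depth 0
Step 5: declare c=(read a)=81 at depth 0
Step 6: enter scope (depth=1)
Step 7: declare e=(read c)=81 at depth 1
Visible at query point: a=81 b=81 c=81 e=81

Answer: 1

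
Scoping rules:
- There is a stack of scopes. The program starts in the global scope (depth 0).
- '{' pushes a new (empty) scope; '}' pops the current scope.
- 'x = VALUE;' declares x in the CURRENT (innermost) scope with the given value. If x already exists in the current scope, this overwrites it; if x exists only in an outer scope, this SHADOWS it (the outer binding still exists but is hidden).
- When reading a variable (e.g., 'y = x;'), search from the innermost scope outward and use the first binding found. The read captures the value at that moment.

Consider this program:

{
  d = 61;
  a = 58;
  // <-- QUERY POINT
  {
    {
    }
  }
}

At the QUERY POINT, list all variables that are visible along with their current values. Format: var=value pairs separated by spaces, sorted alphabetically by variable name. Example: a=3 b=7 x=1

Step 1: enter scope (depth=1)
Step 2: declare d=61 at depth 1
Step 3: declare a=58 at depth 1
Visible at query point: a=58 d=61

Answer: a=58 d=61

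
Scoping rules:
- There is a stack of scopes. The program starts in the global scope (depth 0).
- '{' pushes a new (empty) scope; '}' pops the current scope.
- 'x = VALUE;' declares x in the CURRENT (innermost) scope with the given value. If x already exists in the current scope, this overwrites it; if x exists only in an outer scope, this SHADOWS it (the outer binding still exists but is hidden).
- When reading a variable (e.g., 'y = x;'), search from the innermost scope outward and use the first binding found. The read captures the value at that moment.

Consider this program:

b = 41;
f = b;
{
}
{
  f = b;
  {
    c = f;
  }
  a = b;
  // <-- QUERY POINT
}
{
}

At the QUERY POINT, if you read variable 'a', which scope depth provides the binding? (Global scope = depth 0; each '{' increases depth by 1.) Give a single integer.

Answer: 1

Derivation:
Step 1: declare b=41 at depth 0
Step 2: declare f=(read b)=41 at depth 0
Step 3: enter scope (depth=1)
Step 4: exit scope (depth=0)
Step 5: enter scope (depth=1)
Step 6: declare f=(read b)=41 at depth 1
Step 7: enter scope (depth=2)
Step 8: declare c=(read f)=41 at depth 2
Step 9: exit scope (depth=1)
Step 10: declare a=(read b)=41 at depth 1
Visible at query point: a=41 b=41 f=41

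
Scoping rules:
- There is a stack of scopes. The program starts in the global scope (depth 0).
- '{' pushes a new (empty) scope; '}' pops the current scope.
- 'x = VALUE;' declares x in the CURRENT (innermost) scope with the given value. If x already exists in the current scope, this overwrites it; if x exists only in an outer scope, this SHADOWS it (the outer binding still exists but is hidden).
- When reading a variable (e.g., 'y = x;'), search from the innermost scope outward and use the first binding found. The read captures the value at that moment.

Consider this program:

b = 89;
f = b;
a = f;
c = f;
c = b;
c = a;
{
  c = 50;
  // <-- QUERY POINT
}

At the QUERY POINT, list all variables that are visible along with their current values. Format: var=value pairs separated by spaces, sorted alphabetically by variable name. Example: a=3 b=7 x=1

Answer: a=89 b=89 c=50 f=89

Derivation:
Step 1: declare b=89 at depth 0
Step 2: declare f=(read b)=89 at depth 0
Step 3: declare a=(read f)=89 at depth 0
Step 4: declare c=(read f)=89 at depth 0
Step 5: declare c=(read b)=89 at depth 0
Step 6: declare c=(read a)=89 at depth 0
Step 7: enter scope (depth=1)
Step 8: declare c=50 at depth 1
Visible at query point: a=89 b=89 c=50 f=89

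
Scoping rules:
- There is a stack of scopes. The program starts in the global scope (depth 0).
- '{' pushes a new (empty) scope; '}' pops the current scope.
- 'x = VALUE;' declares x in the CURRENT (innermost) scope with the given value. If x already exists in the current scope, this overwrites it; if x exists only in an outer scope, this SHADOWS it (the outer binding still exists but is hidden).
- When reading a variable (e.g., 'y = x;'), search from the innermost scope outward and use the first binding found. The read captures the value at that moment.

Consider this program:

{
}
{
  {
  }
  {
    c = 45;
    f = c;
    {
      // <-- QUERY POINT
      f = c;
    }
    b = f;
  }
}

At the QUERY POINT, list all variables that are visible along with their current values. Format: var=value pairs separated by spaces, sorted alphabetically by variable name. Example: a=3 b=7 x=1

Answer: c=45 f=45

Derivation:
Step 1: enter scope (depth=1)
Step 2: exit scope (depth=0)
Step 3: enter scope (depth=1)
Step 4: enter scope (depth=2)
Step 5: exit scope (depth=1)
Step 6: enter scope (depth=2)
Step 7: declare c=45 at depth 2
Step 8: declare f=(read c)=45 at depth 2
Step 9: enter scope (depth=3)
Visible at query point: c=45 f=45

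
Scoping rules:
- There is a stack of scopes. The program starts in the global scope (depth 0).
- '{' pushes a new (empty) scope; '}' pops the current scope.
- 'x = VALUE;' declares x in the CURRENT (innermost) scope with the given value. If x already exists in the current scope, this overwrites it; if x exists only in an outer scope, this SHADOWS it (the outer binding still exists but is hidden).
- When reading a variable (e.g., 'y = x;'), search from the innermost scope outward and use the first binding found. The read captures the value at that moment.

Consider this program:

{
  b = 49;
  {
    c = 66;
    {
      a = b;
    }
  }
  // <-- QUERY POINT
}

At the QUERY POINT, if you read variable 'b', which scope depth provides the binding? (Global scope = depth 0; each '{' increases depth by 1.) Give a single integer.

Step 1: enter scope (depth=1)
Step 2: declare b=49 at depth 1
Step 3: enter scope (depth=2)
Step 4: declare c=66 at depth 2
Step 5: enter scope (depth=3)
Step 6: declare a=(read b)=49 at depth 3
Step 7: exit scope (depth=2)
Step 8: exit scope (depth=1)
Visible at query point: b=49

Answer: 1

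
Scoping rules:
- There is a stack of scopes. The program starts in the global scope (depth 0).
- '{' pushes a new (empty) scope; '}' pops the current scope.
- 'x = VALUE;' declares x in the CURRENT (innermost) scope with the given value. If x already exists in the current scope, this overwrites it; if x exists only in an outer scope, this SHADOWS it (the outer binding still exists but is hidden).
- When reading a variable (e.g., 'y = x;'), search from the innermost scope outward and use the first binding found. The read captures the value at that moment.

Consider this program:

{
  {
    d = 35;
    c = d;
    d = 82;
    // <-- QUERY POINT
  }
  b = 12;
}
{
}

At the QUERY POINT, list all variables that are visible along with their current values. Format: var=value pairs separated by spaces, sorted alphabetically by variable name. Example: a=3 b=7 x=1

Step 1: enter scope (depth=1)
Step 2: enter scope (depth=2)
Step 3: declare d=35 at depth 2
Step 4: declare c=(read d)=35 at depth 2
Step 5: declare d=82 at depth 2
Visible at query point: c=35 d=82

Answer: c=35 d=82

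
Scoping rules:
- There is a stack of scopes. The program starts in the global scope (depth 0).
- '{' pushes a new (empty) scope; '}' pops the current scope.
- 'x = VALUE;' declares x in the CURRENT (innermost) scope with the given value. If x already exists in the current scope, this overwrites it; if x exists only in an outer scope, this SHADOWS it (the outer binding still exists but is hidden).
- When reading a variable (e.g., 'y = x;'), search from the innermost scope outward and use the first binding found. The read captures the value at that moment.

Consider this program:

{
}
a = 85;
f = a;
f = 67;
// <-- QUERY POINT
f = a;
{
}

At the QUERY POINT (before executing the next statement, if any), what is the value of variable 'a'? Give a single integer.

Answer: 85

Derivation:
Step 1: enter scope (depth=1)
Step 2: exit scope (depth=0)
Step 3: declare a=85 at depth 0
Step 4: declare f=(read a)=85 at depth 0
Step 5: declare f=67 at depth 0
Visible at query point: a=85 f=67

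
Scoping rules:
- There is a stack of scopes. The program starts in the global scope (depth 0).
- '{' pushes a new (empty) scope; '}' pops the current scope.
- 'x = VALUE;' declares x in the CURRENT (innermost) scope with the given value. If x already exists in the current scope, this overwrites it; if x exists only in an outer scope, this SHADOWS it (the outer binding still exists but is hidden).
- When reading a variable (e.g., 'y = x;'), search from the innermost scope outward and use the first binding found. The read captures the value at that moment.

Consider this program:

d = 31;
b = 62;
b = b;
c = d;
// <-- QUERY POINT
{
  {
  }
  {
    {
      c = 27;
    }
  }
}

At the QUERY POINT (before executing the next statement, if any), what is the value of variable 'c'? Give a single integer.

Answer: 31

Derivation:
Step 1: declare d=31 at depth 0
Step 2: declare b=62 at depth 0
Step 3: declare b=(read b)=62 at depth 0
Step 4: declare c=(read d)=31 at depth 0
Visible at query point: b=62 c=31 d=31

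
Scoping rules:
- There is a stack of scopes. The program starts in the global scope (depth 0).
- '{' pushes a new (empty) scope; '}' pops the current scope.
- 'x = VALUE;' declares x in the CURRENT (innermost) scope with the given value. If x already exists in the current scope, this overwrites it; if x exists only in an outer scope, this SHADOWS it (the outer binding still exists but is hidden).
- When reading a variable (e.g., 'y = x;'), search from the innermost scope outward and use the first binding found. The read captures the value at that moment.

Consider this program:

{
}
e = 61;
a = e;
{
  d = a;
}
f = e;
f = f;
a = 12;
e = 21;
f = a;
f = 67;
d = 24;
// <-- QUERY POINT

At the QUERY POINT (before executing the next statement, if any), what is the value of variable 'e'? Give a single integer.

Step 1: enter scope (depth=1)
Step 2: exit scope (depth=0)
Step 3: declare e=61 at depth 0
Step 4: declare a=(read e)=61 at depth 0
Step 5: enter scope (depth=1)
Step 6: declare d=(read a)=61 at depth 1
Step 7: exit scope (depth=0)
Step 8: declare f=(read e)=61 at depth 0
Step 9: declare f=(read f)=61 at depth 0
Step 10: declare a=12 at depth 0
Step 11: declare e=21 at depth 0
Step 12: declare f=(read a)=12 at depth 0
Step 13: declare f=67 at depth 0
Step 14: declare d=24 at depth 0
Visible at query point: a=12 d=24 e=21 f=67

Answer: 21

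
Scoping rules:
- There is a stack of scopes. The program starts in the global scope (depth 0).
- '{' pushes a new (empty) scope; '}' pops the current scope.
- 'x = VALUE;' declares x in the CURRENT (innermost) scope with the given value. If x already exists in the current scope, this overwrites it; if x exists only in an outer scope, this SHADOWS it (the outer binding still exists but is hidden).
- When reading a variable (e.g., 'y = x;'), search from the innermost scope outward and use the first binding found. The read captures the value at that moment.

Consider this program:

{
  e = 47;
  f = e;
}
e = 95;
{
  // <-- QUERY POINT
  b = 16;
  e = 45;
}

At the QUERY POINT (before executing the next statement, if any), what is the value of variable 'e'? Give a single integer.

Answer: 95

Derivation:
Step 1: enter scope (depth=1)
Step 2: declare e=47 at depth 1
Step 3: declare f=(read e)=47 at depth 1
Step 4: exit scope (depth=0)
Step 5: declare e=95 at depth 0
Step 6: enter scope (depth=1)
Visible at query point: e=95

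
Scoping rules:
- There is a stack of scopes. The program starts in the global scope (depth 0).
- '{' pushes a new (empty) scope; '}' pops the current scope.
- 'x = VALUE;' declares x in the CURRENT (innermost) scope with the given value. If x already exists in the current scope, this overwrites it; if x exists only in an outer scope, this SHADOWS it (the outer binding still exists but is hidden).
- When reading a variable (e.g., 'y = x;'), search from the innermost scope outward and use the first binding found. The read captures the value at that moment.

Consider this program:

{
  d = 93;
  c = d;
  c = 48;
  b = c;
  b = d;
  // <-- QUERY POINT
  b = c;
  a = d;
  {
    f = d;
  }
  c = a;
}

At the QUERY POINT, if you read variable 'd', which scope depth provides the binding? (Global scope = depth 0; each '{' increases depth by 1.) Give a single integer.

Answer: 1

Derivation:
Step 1: enter scope (depth=1)
Step 2: declare d=93 at depth 1
Step 3: declare c=(read d)=93 at depth 1
Step 4: declare c=48 at depth 1
Step 5: declare b=(read c)=48 at depth 1
Step 6: declare b=(read d)=93 at depth 1
Visible at query point: b=93 c=48 d=93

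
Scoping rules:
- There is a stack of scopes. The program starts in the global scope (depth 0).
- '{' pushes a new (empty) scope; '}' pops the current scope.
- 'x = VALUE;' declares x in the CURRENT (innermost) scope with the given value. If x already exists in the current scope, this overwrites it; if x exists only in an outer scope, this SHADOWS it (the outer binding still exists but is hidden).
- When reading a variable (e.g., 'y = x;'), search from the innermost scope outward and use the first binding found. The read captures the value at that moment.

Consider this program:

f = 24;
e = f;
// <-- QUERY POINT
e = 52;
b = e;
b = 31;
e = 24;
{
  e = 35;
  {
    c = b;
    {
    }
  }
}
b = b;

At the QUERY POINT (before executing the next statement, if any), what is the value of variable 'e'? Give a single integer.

Answer: 24

Derivation:
Step 1: declare f=24 at depth 0
Step 2: declare e=(read f)=24 at depth 0
Visible at query point: e=24 f=24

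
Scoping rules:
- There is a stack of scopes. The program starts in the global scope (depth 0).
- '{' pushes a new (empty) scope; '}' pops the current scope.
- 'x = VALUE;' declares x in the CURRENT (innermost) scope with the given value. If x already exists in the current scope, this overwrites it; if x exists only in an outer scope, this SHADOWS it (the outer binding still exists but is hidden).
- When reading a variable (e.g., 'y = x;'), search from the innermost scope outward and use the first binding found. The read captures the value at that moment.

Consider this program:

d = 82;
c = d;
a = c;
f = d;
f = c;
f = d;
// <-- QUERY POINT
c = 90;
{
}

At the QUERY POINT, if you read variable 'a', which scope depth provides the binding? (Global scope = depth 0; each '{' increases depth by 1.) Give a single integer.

Step 1: declare d=82 at depth 0
Step 2: declare c=(read d)=82 at depth 0
Step 3: declare a=(read c)=82 at depth 0
Step 4: declare f=(read d)=82 at depth 0
Step 5: declare f=(read c)=82 at depth 0
Step 6: declare f=(read d)=82 at depth 0
Visible at query point: a=82 c=82 d=82 f=82

Answer: 0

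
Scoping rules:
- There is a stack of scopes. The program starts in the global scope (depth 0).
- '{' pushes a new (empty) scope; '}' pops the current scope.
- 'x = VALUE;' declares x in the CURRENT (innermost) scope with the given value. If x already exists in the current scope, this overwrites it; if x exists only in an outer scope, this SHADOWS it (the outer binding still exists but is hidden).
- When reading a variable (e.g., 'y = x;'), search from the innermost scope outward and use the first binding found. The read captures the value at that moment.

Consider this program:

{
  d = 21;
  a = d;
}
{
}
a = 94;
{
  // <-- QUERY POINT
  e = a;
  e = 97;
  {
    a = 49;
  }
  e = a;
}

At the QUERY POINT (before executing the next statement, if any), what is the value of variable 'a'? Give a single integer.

Step 1: enter scope (depth=1)
Step 2: declare d=21 at depth 1
Step 3: declare a=(read d)=21 at depth 1
Step 4: exit scope (depth=0)
Step 5: enter scope (depth=1)
Step 6: exit scope (depth=0)
Step 7: declare a=94 at depth 0
Step 8: enter scope (depth=1)
Visible at query point: a=94

Answer: 94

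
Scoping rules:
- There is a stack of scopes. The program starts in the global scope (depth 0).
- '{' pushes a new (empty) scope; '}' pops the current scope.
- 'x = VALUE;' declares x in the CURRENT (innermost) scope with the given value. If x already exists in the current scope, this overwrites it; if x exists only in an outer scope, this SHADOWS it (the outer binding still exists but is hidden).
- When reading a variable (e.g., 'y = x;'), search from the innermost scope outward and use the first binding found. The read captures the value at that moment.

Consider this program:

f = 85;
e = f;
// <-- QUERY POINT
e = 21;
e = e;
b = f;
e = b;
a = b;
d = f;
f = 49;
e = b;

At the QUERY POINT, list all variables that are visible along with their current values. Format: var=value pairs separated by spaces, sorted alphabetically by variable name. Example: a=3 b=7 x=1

Step 1: declare f=85 at depth 0
Step 2: declare e=(read f)=85 at depth 0
Visible at query point: e=85 f=85

Answer: e=85 f=85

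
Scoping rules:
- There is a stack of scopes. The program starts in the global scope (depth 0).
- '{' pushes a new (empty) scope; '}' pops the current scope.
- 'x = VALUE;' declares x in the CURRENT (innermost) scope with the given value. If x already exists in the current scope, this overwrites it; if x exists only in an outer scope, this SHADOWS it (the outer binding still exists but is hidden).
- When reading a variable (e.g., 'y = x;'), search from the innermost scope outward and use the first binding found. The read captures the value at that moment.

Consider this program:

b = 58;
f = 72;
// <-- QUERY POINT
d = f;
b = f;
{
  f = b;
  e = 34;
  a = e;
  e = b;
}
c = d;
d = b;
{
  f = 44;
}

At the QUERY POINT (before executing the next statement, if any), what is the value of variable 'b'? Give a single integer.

Answer: 58

Derivation:
Step 1: declare b=58 at depth 0
Step 2: declare f=72 at depth 0
Visible at query point: b=58 f=72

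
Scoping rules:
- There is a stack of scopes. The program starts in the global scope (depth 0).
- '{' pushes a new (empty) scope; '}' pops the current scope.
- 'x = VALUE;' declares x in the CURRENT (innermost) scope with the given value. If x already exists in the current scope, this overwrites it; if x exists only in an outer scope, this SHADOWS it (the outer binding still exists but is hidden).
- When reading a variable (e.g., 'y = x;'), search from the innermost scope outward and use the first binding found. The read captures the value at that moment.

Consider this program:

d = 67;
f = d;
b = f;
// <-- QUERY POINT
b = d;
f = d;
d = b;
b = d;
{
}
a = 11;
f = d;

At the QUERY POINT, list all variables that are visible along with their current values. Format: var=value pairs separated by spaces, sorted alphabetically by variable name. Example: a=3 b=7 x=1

Answer: b=67 d=67 f=67

Derivation:
Step 1: declare d=67 at depth 0
Step 2: declare f=(read d)=67 at depth 0
Step 3: declare b=(read f)=67 at depth 0
Visible at query point: b=67 d=67 f=67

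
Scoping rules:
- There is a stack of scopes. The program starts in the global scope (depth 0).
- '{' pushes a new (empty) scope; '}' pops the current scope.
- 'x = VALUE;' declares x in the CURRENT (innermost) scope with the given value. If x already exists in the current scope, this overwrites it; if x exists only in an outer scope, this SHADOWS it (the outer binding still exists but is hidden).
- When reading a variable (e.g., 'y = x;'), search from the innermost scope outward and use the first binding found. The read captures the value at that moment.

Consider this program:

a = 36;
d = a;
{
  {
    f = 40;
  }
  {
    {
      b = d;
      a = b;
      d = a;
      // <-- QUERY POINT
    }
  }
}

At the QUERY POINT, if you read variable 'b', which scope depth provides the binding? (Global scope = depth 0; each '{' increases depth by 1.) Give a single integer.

Step 1: declare a=36 at depth 0
Step 2: declare d=(read a)=36 at depth 0
Step 3: enter scope (depth=1)
Step 4: enter scope (depth=2)
Step 5: declare f=40 at depth 2
Step 6: exit scope (depth=1)
Step 7: enter scope (depth=2)
Step 8: enter scope (depth=3)
Step 9: declare b=(read d)=36 at depth 3
Step 10: declare a=(read b)=36 at depth 3
Step 11: declare d=(read a)=36 at depth 3
Visible at query point: a=36 b=36 d=36

Answer: 3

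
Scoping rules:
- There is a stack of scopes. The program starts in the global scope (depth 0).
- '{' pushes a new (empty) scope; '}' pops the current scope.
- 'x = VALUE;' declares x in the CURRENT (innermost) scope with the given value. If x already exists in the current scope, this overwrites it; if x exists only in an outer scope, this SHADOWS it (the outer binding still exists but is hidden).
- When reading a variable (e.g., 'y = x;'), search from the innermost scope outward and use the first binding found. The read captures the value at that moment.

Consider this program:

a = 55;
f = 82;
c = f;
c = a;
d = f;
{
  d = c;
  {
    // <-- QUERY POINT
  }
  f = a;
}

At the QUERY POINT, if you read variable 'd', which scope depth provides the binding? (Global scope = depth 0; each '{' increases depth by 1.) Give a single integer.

Answer: 1

Derivation:
Step 1: declare a=55 at depth 0
Step 2: declare f=82 at depth 0
Step 3: declare c=(read f)=82 at depth 0
Step 4: declare c=(read a)=55 at depth 0
Step 5: declare d=(read f)=82 at depth 0
Step 6: enter scope (depth=1)
Step 7: declare d=(read c)=55 at depth 1
Step 8: enter scope (depth=2)
Visible at query point: a=55 c=55 d=55 f=82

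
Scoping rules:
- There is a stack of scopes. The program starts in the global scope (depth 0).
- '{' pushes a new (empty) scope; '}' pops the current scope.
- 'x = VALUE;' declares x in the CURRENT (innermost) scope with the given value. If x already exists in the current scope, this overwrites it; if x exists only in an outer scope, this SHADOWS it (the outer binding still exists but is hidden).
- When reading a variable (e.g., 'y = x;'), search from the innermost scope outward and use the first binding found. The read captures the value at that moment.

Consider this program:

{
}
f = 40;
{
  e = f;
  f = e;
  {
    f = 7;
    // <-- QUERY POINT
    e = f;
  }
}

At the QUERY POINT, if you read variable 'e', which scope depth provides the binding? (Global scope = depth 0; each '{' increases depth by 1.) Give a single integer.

Answer: 1

Derivation:
Step 1: enter scope (depth=1)
Step 2: exit scope (depth=0)
Step 3: declare f=40 at depth 0
Step 4: enter scope (depth=1)
Step 5: declare e=(read f)=40 at depth 1
Step 6: declare f=(read e)=40 at depth 1
Step 7: enter scope (depth=2)
Step 8: declare f=7 at depth 2
Visible at query point: e=40 f=7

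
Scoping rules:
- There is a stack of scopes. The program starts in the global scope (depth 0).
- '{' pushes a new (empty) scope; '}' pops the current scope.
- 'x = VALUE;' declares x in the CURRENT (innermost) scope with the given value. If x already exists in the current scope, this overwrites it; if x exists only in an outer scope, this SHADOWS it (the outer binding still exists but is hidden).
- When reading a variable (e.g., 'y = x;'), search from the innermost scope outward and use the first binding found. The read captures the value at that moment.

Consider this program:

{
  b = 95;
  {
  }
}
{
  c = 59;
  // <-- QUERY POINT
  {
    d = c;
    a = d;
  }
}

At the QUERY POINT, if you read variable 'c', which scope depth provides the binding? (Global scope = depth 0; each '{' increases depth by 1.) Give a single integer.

Answer: 1

Derivation:
Step 1: enter scope (depth=1)
Step 2: declare b=95 at depth 1
Step 3: enter scope (depth=2)
Step 4: exit scope (depth=1)
Step 5: exit scope (depth=0)
Step 6: enter scope (depth=1)
Step 7: declare c=59 at depth 1
Visible at query point: c=59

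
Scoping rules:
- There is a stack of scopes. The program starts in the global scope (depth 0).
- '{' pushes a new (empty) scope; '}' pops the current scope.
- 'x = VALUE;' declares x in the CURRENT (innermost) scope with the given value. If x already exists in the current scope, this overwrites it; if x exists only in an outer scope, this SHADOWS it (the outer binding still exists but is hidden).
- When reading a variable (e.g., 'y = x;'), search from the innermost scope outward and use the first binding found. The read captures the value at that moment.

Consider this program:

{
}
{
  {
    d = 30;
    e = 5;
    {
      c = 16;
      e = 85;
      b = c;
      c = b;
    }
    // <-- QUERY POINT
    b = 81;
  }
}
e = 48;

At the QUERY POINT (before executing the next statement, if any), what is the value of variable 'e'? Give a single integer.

Step 1: enter scope (depth=1)
Step 2: exit scope (depth=0)
Step 3: enter scope (depth=1)
Step 4: enter scope (depth=2)
Step 5: declare d=30 at depth 2
Step 6: declare e=5 at depth 2
Step 7: enter scope (depth=3)
Step 8: declare c=16 at depth 3
Step 9: declare e=85 at depth 3
Step 10: declare b=(read c)=16 at depth 3
Step 11: declare c=(read b)=16 at depth 3
Step 12: exit scope (depth=2)
Visible at query point: d=30 e=5

Answer: 5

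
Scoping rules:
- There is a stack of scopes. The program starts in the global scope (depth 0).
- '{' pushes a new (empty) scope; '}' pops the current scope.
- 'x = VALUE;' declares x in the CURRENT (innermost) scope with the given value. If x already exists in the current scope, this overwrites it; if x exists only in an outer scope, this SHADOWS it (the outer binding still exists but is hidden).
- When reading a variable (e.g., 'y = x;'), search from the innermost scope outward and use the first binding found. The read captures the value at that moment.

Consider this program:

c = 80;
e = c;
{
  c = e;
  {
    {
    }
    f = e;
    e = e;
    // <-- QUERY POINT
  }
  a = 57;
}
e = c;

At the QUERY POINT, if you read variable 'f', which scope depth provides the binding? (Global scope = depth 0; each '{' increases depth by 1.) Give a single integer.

Step 1: declare c=80 at depth 0
Step 2: declare e=(read c)=80 at depth 0
Step 3: enter scope (depth=1)
Step 4: declare c=(read e)=80 at depth 1
Step 5: enter scope (depth=2)
Step 6: enter scope (depth=3)
Step 7: exit scope (depth=2)
Step 8: declare f=(read e)=80 at depth 2
Step 9: declare e=(read e)=80 at depth 2
Visible at query point: c=80 e=80 f=80

Answer: 2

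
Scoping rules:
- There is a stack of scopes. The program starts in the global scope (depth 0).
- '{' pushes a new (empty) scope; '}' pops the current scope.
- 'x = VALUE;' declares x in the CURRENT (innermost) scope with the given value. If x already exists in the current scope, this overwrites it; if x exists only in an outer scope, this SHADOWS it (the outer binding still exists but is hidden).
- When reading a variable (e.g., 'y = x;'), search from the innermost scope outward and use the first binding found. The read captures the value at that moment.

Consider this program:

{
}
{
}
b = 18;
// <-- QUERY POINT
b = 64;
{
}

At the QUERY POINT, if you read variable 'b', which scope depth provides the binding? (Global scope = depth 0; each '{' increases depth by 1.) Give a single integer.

Answer: 0

Derivation:
Step 1: enter scope (depth=1)
Step 2: exit scope (depth=0)
Step 3: enter scope (depth=1)
Step 4: exit scope (depth=0)
Step 5: declare b=18 at depth 0
Visible at query point: b=18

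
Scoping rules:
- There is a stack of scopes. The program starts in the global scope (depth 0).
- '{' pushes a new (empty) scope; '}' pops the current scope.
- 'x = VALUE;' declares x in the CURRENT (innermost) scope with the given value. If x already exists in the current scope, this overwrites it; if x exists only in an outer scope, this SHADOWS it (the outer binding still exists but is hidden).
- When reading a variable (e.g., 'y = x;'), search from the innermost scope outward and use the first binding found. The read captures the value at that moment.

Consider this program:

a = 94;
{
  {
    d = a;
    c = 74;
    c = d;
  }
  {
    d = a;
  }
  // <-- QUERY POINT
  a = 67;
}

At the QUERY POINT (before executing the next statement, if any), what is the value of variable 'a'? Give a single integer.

Step 1: declare a=94 at depth 0
Step 2: enter scope (depth=1)
Step 3: enter scope (depth=2)
Step 4: declare d=(read a)=94 at depth 2
Step 5: declare c=74 at depth 2
Step 6: declare c=(read d)=94 at depth 2
Step 7: exit scope (depth=1)
Step 8: enter scope (depth=2)
Step 9: declare d=(read a)=94 at depth 2
Step 10: exit scope (depth=1)
Visible at query point: a=94

Answer: 94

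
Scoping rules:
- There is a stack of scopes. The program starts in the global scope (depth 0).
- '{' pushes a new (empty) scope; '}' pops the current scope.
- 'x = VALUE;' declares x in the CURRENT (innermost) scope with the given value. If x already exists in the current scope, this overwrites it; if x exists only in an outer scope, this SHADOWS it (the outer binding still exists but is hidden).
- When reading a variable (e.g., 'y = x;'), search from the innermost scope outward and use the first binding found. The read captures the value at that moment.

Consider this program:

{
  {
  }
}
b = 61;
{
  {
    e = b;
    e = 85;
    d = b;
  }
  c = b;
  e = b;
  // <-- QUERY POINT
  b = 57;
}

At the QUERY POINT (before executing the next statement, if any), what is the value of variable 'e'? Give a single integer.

Answer: 61

Derivation:
Step 1: enter scope (depth=1)
Step 2: enter scope (depth=2)
Step 3: exit scope (depth=1)
Step 4: exit scope (depth=0)
Step 5: declare b=61 at depth 0
Step 6: enter scope (depth=1)
Step 7: enter scope (depth=2)
Step 8: declare e=(read b)=61 at depth 2
Step 9: declare e=85 at depth 2
Step 10: declare d=(read b)=61 at depth 2
Step 11: exit scope (depth=1)
Step 12: declare c=(read b)=61 at depth 1
Step 13: declare e=(read b)=61 at depth 1
Visible at query point: b=61 c=61 e=61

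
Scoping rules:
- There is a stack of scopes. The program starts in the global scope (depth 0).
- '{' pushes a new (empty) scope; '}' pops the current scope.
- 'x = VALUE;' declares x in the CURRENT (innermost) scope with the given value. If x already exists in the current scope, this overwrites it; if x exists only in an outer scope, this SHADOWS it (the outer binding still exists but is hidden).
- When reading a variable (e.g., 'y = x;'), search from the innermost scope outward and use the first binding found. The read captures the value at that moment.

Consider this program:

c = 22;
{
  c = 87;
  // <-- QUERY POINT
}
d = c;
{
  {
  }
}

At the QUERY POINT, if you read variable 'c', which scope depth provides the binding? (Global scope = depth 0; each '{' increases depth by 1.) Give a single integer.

Answer: 1

Derivation:
Step 1: declare c=22 at depth 0
Step 2: enter scope (depth=1)
Step 3: declare c=87 at depth 1
Visible at query point: c=87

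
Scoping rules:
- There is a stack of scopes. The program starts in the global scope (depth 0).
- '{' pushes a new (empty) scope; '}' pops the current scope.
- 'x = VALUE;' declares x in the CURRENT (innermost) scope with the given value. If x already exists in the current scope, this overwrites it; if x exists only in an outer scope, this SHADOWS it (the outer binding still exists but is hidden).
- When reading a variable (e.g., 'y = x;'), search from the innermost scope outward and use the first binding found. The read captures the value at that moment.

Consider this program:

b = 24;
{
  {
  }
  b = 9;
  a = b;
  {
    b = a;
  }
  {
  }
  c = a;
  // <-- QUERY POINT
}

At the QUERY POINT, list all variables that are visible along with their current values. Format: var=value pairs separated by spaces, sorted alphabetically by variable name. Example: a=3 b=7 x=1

Answer: a=9 b=9 c=9

Derivation:
Step 1: declare b=24 at depth 0
Step 2: enter scope (depth=1)
Step 3: enter scope (depth=2)
Step 4: exit scope (depth=1)
Step 5: declare b=9 at depth 1
Step 6: declare a=(read b)=9 at depth 1
Step 7: enter scope (depth=2)
Step 8: declare b=(read a)=9 at depth 2
Step 9: exit scope (depth=1)
Step 10: enter scope (depth=2)
Step 11: exit scope (depth=1)
Step 12: declare c=(read a)=9 at depth 1
Visible at query point: a=9 b=9 c=9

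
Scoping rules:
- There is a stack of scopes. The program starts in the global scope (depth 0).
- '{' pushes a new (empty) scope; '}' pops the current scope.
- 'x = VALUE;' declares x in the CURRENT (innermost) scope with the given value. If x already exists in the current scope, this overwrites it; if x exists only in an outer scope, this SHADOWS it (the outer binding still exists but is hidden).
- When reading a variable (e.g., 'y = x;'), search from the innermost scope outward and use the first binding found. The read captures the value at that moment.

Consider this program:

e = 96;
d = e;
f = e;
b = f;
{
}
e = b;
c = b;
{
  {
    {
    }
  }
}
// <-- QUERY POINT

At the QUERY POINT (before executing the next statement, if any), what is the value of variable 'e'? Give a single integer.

Answer: 96

Derivation:
Step 1: declare e=96 at depth 0
Step 2: declare d=(read e)=96 at depth 0
Step 3: declare f=(read e)=96 at depth 0
Step 4: declare b=(read f)=96 at depth 0
Step 5: enter scope (depth=1)
Step 6: exit scope (depth=0)
Step 7: declare e=(read b)=96 at depth 0
Step 8: declare c=(read b)=96 at depth 0
Step 9: enter scope (depth=1)
Step 10: enter scope (depth=2)
Step 11: enter scope (depth=3)
Step 12: exit scope (depth=2)
Step 13: exit scope (depth=1)
Step 14: exit scope (depth=0)
Visible at query point: b=96 c=96 d=96 e=96 f=96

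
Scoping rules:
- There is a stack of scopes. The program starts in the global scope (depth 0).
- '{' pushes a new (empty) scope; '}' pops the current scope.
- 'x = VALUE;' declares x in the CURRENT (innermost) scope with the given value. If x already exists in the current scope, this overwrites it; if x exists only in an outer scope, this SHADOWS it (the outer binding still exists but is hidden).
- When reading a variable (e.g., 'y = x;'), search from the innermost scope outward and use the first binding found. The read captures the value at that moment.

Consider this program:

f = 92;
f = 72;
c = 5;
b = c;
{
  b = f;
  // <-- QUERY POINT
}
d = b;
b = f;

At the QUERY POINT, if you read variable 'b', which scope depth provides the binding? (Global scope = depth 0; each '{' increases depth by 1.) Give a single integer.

Answer: 1

Derivation:
Step 1: declare f=92 at depth 0
Step 2: declare f=72 at depth 0
Step 3: declare c=5 at depth 0
Step 4: declare b=(read c)=5 at depth 0
Step 5: enter scope (depth=1)
Step 6: declare b=(read f)=72 at depth 1
Visible at query point: b=72 c=5 f=72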